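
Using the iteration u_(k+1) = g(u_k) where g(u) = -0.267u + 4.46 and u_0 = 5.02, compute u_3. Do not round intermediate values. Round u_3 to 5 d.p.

3.49158

u_1 = g(5.020000) = 3.119660
u_2 = g(3.119660) = 3.627051
u_3 = g(3.627051) = 3.491577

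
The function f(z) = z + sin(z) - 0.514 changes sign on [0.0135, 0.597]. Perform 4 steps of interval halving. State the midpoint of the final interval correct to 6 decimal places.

0.250547

f(0.013500) = -0.487000, f(0.597000) = 0.645164 (opposite signs)
step 1: m = 0.305250, f(m) = 0.091782 > 0 → root in [0.013500, 0.305250]
step 2: m = 0.159375, f(m) = -0.195924 < 0 → root in [0.159375, 0.305250]
step 3: m = 0.232312, f(m) = -0.051459 < 0 → root in [0.232312, 0.305250]
step 4: m = 0.268781, f(m) = 0.020338 > 0 → root in [0.232312, 0.268781]
Midpoint of [0.232312, 0.268781] = 0.250547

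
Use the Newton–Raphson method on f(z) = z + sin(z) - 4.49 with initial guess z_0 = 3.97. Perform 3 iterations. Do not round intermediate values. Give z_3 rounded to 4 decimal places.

23.6739

f'(z) = 1 + cos(z)
z_0 = 3.970000: f = -1.256856, f' = 0.323950 → z_1 = 3.970000 - (-1.256856)/(0.323950) = 7.849785
z_1 = 7.849785: f = 4.359776, f' = 1.004197 → z_2 = 7.849785 - (4.359776)/(1.004197) = 3.508230
z_2 = 3.508230: f = -1.340248, f' = 0.066462 → z_3 = 3.508230 - (-1.340248)/(0.066462) = 23.673897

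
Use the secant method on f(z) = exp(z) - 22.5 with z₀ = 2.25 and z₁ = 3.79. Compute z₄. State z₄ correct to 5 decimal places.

3.12719

Secant update: z_(k+1) = z_k − f(z_k)·(z_k − z_(k-1))/(f(z_k) − f(z_(k-1))).
f(z_0) = -13.012264, f(z_1) = 21.756400
z_2 = 3.790000 - (21.756400)·(3.790000 - 2.250000)/(21.756400 - (-13.012264)) = 2.826349; f(z_2) = -5.616293
z_3 = 2.826349 - (-5.616293)·(2.826349 - 3.790000)/(-5.616293 - (21.756400)) = 3.024070; f(z_3) = -1.925145
z_4 = 3.024070 - (-1.925145)·(3.024070 - 2.826349)/(-1.925145 - (-5.616293)) = 3.127192; f(z_4) = 0.309847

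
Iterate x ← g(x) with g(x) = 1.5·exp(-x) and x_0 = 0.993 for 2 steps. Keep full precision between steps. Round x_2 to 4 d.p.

0.8605

x_1 = g(0.993000) = 0.555695
x_2 = g(0.555695) = 0.860510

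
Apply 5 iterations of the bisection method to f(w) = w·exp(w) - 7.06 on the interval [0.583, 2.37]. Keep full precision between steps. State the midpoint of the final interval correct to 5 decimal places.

f(0.583000) = -6.015611, f(2.370000) = 18.292820 (opposite signs)
step 1: m = 1.476500, f(m) = -0.596478 < 0 → root in [1.476500, 2.370000]
step 2: m = 1.923250, f(m) = 6.101113 > 0 → root in [1.476500, 1.923250]
step 3: m = 1.699875, f(m) = 2.243863 > 0 → root in [1.476500, 1.699875]
step 4: m = 1.588188, f(m) = 0.713970 > 0 → root in [1.476500, 1.588188]
step 5: m = 1.532344, f(m) = 0.033240 > 0 → root in [1.476500, 1.532344]
Midpoint of [1.476500, 1.532344] = 1.504422

1.50442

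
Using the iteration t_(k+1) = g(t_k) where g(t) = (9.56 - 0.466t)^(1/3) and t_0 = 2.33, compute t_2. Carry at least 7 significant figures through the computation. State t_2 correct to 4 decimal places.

t_1 = g(2.330000) = 2.038762
t_2 = g(2.038762) = 2.049588

2.0496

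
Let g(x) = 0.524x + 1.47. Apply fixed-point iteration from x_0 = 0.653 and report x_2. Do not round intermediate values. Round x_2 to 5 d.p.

2.41958

x_1 = g(0.653000) = 1.812172
x_2 = g(1.812172) = 2.419578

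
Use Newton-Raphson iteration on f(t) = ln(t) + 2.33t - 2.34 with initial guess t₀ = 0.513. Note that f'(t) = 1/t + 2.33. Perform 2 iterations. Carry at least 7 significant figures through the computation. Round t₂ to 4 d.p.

1.0023

t_0 = 0.513000: f = -1.812189, f' = 4.279318 → t_1 = 0.513000 - (-1.812189)/(4.279318) = 0.936476
t_1 = 0.936476: f = -0.223641, f' = 3.397833 → t_2 = 0.936476 - (-0.223641)/(3.397833) = 1.002295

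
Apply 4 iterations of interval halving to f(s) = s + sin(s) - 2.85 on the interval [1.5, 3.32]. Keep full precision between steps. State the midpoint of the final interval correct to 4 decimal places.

1.8981

f(1.500000) = -0.352505, f(3.320000) = 0.292538 (opposite signs)
step 1: m = 2.410000, f(m) = 0.228056 > 0 → root in [1.500000, 2.410000]
step 2: m = 1.955000, f(m) = 0.032097 > 0 → root in [1.500000, 1.955000]
step 3: m = 1.727500, f(m) = -0.134753 < 0 → root in [1.727500, 1.955000]
step 4: m = 1.841250, f(m) = -0.045100 < 0 → root in [1.841250, 1.955000]
Midpoint of [1.841250, 1.955000] = 1.898125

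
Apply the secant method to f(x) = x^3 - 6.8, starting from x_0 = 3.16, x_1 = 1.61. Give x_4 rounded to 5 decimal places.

f(x_0) = 24.754496, f(x_1) = -2.626719
x_2 = 1.610000 - (-2.626719)·(1.610000 - 3.160000)/(-2.626719 - (24.754496)) = 1.758694; f(x_2) = -1.360354
x_3 = 1.758694 - (-1.360354)·(1.758694 - 1.610000)/(-1.360354 - (-2.626719)) = 1.918423; f(x_3) = 0.260467
x_4 = 1.918423 - (0.260467)·(1.918423 - 1.758694)/(0.260467 - (-1.360354)) = 1.892755; f(x_4) = -0.019167

1.89275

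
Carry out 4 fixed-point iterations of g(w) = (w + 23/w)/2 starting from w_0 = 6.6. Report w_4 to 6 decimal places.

4.795832

w_1 = g(6.600000) = 5.042424
w_2 = g(5.042424) = 4.801861
w_3 = g(4.801861) = 4.795835
w_4 = g(4.795835) = 4.795832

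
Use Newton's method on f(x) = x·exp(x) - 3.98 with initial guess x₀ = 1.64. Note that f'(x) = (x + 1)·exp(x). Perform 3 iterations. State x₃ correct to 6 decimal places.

1.199486

x_0 = 1.640000: f = 4.474478, f' = 13.609648 → x_1 = 1.640000 - (4.474478)/(13.609648) = 1.311227
x_1 = 1.311227: f = 0.885606, f' = 8.576331 → x_2 = 1.311227 - (0.885606)/(8.576331) = 1.207966
x_2 = 1.207966: f = 0.062664, f' = 7.389334 → x_3 = 1.207966 - (0.062664)/(7.389334) = 1.199486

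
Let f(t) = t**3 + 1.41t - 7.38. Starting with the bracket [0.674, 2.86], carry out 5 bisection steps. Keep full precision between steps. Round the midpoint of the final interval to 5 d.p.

f(0.674000) = -6.123478, f(2.860000) = 20.046256 (opposite signs)
step 1: m = 1.767000, f(m) = 0.628555 > 0 → root in [0.674000, 1.767000]
step 2: m = 1.220500, f(m) = -3.841013 < 0 → root in [1.220500, 1.767000]
step 3: m = 1.493750, f(m) = -1.940824 < 0 → root in [1.493750, 1.767000]
step 4: m = 1.630375, f(m) = -0.747435 < 0 → root in [1.630375, 1.767000]
step 5: m = 1.698687, f(m) = -0.083221 < 0 → root in [1.698687, 1.767000]
Midpoint of [1.698687, 1.767000] = 1.732844

1.73284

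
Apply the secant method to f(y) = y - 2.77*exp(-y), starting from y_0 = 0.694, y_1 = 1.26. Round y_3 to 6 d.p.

Secant update: y_(k+1) = y_k − f(y_k)·(y_k − y_(k-1))/(f(y_k) − f(y_(k-1))).
f(y_0) = -0.689819, f(y_1) = 0.474278
y_2 = 1.260000 - (0.474278)·(1.260000 - 0.694000)/(0.474278 - (-0.689819)) = 1.029399; f(y_2) = 0.039896
y_3 = 1.029399 - (0.039896)·(1.029399 - 1.260000)/(0.039896 - (0.474278)) = 1.008220; f(y_3) = -0.002464

1.008220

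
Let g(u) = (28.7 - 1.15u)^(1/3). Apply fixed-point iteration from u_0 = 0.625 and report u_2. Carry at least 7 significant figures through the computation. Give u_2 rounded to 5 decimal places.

2.93213

u_1 = g(0.625000) = 3.035911
u_2 = g(3.035911) = 2.932132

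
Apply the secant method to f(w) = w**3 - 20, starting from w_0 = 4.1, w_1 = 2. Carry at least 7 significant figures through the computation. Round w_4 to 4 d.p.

2.7023

f(w_0) = 48.921000, f(w_1) = -12.000000
w_2 = 2.000000 - (-12.000000)·(2.000000 - 4.100000)/(-12.000000 - (48.921000)) = 2.413650; f(w_2) = -5.938776
w_3 = 2.413650 - (-5.938776)·(2.413650 - 2.000000)/(-5.938776 - (-12.000000)) = 2.818944; f(w_3) = 2.400594
w_4 = 2.818944 - (2.400594)·(2.818944 - 2.413650)/(2.400594 - (-5.938776)) = 2.702275; f(w_4) = -0.267196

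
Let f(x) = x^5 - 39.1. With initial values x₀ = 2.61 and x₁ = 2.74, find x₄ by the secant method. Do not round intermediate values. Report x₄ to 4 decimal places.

Secant update: x_(k+1) = x_k − f(x_k)·(x_k − x_(k-1))/(f(x_k) − f(x_(k-1))).
f(x_0) = 82.016284, f(x_1) = 115.337518
x_2 = 2.740000 - (115.337518)·(2.740000 - 2.610000)/(115.337518 - (82.016284)) = 2.290020; f(x_2) = 23.879138
x_3 = 2.290020 - (23.879138)·(2.290020 - 2.740000)/(23.879138 - (115.337518)) = 2.172534; f(x_3) = 9.298595
x_4 = 2.172534 - (9.298595)·(2.172534 - 2.290020)/(9.298595 - (23.879138)) = 2.097608; f(x_4) = 1.508940

2.0976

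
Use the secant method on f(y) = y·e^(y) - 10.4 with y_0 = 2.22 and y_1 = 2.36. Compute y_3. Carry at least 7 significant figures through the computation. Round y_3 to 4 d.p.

1.8175

f(y_0) = 10.040275, f(y_1) = 14.594645
y_2 = 2.360000 - (14.594645)·(2.360000 - 2.220000)/(14.594645 - (10.040275)) = 1.911365; f(y_2) = 2.525248
y_3 = 1.911365 - (2.525248)·(1.911365 - 2.360000)/(2.525248 - (14.594645)) = 1.817498; f(y_3) = 0.789314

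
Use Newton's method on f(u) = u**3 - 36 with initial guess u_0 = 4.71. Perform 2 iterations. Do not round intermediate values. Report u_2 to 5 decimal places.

3.33961

Newton update: u ← u − f(u)/f'(u).
f'(u) = 3u**2
u_0 = 4.710000: f = 68.487111, f' = 66.552300 → u_1 = 4.710000 - (68.487111)/(66.552300) = 3.680928
u_1 = 3.680928: f = 13.873742, f' = 40.647692 → u_2 = 3.680928 - (13.873742)/(40.647692) = 3.339611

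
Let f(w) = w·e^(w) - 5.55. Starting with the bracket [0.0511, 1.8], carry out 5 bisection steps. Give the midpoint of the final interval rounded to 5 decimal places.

f(0.051100) = -5.496221, f(1.800000) = 5.339365 (opposite signs)
step 1: m = 0.925550, f(m) = -3.214601 < 0 → root in [0.925550, 1.800000]
step 2: m = 1.362775, f(m) = -0.225610 < 0 → root in [1.362775, 1.800000]
step 3: m = 1.581387, f(m) = 2.138226 > 0 → root in [1.362775, 1.581387]
step 4: m = 1.472081, f(m) = 0.865766 > 0 → root in [1.362775, 1.472081]
step 5: m = 1.417428, f(m) = 0.299009 > 0 → root in [1.362775, 1.417428]
Midpoint of [1.362775, 1.417428] = 1.390102

1.39010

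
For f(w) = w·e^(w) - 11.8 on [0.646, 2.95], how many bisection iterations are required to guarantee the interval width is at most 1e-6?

Initial width b − a = 2.95 − 0.646 = 2.304000.
After n steps the width is (b−a)/2^n; need (b−a)/2^n ≤ 1e-6.
So n ≥ log₂(2.304000/1e-6) = log₂(2304000.0000) ≈ 21.1357.
Hence n = 22.

22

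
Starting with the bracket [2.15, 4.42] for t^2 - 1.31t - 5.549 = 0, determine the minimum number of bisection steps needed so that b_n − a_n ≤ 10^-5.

Initial width b − a = 4.42 − 2.15 = 2.270000.
After n steps the width is (b−a)/2^n; need (b−a)/2^n ≤ 10^-5.
So n ≥ log₂(2.270000/10^-5) = log₂(227000.0000) ≈ 17.7923.
Hence n = 18.

18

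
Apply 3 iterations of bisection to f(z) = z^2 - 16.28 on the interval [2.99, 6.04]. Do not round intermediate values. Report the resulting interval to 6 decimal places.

[3.752500, 4.133750]

f(2.990000) = -7.339900, f(6.040000) = 20.201600 (opposite signs)
step 1: m = 4.515000, f(m) = 4.105225 > 0 → root in [2.990000, 4.515000]
step 2: m = 3.752500, f(m) = -2.198744 < 0 → root in [3.752500, 4.515000]
step 3: m = 4.133750, f(m) = 0.807889 > 0 → root in [3.752500, 4.133750]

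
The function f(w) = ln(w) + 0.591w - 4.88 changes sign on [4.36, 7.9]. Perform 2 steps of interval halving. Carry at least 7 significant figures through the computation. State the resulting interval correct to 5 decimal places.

[5.24500, 6.13000]

f(4.360000) = -0.830768, f(7.900000) = 1.855763 (opposite signs)
step 1: m = 6.130000, f(m) = 0.556025 > 0 → root in [4.360000, 6.130000]
step 2: m = 5.245000, f(m) = -0.122930 < 0 → root in [5.245000, 6.130000]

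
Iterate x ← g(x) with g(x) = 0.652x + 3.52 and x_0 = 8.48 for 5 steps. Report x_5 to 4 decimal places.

9.9223

x_1 = g(8.480000) = 9.048960
x_2 = g(9.048960) = 9.419922
x_3 = g(9.419922) = 9.661789
x_4 = g(9.661789) = 9.819486
x_5 = g(9.819486) = 9.922305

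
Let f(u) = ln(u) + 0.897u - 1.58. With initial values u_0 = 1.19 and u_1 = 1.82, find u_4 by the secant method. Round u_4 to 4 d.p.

Secant update: u_(k+1) = u_k − f(u_k)·(u_k − u_(k-1))/(f(u_k) − f(u_(k-1))).
f(u_0) = -0.338617, f(u_1) = 0.651377
u_2 = 1.820000 - (0.651377)·(1.820000 - 1.190000)/(0.651377 - (-0.338617)) = 1.405485; f(u_2) = 0.021102
u_3 = 1.405485 - (0.021102)·(1.405485 - 1.820000)/(0.021102 - (0.651377)) = 1.391606; f(u_3) = -0.001270
u_4 = 1.391606 - (-0.001270)·(1.391606 - 1.405485)/(-0.001270 - (0.021102)) = 1.392394; f(u_4) = 0.000003

1.3924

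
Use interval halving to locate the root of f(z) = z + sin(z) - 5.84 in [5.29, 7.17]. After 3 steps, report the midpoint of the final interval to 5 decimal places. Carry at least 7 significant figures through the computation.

6.11250

f(5.290000) = -1.387769, f(7.170000) = 2.105063 (opposite signs)
step 1: m = 6.230000, f(m) = 0.336840 > 0 → root in [5.290000, 6.230000]
step 2: m = 5.760000, f(m) = -0.579642 < 0 → root in [5.760000, 6.230000]
step 3: m = 5.995000, f(m) = -0.129213 < 0 → root in [5.995000, 6.230000]
Midpoint of [5.995000, 6.230000] = 6.112500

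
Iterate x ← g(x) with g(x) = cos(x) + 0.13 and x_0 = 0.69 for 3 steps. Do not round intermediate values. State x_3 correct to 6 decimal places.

x_1 = g(0.690000) = 0.901246
x_2 = g(0.901246) = 0.750633
x_3 = g(0.750633) = 0.861257

0.861257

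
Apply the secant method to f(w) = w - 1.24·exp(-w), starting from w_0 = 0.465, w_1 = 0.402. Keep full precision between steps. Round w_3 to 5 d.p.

0.64791

Secant update: w_(k+1) = w_k − f(w_k)·(w_k − w_(k-1))/(f(w_k) − f(w_(k-1))).
f(w_0) = -0.313888, f(w_1) = -0.427536
w_2 = 0.402000 - (-0.427536)·(0.402000 - 0.465000)/(-0.427536 - (-0.313888)) = 0.639001; f(w_2) = -0.015496
w_3 = 0.639001 - (-0.015496)·(0.639001 - 0.402000)/(-0.015496 - (-0.427536)) = 0.647914; f(w_3) = -0.000775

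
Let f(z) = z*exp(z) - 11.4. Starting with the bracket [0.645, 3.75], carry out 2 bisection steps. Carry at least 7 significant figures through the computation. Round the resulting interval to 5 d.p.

f(0.645000) = -10.170638, f(3.750000) = 148.054058 (opposite signs)
step 1: m = 2.197500, f(m) = 8.382948 > 0 → root in [0.645000, 2.197500]
step 2: m = 1.421250, f(m) = -5.512763 < 0 → root in [1.421250, 2.197500]

[1.42125, 2.19750]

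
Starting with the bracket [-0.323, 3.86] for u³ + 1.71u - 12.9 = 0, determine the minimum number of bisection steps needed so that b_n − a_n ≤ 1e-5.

19

Initial width b − a = 3.86 − -0.323 = 4.183000.
After n steps the width is (b−a)/2^n; need (b−a)/2^n ≤ 1e-5.
So n ≥ log₂(4.183000/1e-5) = log₂(418300.0000) ≈ 18.6742.
Hence n = 19.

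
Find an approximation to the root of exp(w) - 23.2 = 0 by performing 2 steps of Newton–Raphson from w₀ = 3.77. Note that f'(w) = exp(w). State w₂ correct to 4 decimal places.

Newton update: w ← w − f(w)/f'(w).
w_0 = 3.770000: f = 20.180065, f' = 43.380065 → w_1 = 3.770000 - (20.180065)/(43.380065) = 3.304808
w_1 = 3.304808: f = 4.043307, f' = 27.243307 → w_2 = 3.304808 - (4.043307)/(27.243307) = 3.156393

3.1564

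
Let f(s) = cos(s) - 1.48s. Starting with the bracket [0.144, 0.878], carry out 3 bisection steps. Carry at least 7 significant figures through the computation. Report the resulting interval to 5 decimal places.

f(0.144000) = 0.776530, f(0.878000) = -0.660749 (opposite signs)
step 1: m = 0.511000, f(m) = 0.115976 > 0 → root in [0.511000, 0.878000]
step 2: m = 0.694500, f(m) = -0.259486 < 0 → root in [0.511000, 0.694500]
step 3: m = 0.602750, f(m) = -0.068290 < 0 → root in [0.511000, 0.602750]

[0.51100, 0.60275]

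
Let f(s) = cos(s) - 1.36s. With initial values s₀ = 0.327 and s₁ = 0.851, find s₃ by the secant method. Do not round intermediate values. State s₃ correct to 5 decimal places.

Secant update: s_(k+1) = s_k − f(s_k)·(s_k − s_(k-1))/(f(s_k) − f(s_(k-1))).
f(s_0) = 0.502290, f(s_1) = -0.498128
s_2 = 0.851000 - (-0.498128)·(0.851000 - 0.327000)/(-0.498128 - (0.502290)) = 0.590090; f(s_2) = 0.028368
s_3 = 0.590090 - (0.028368)·(0.590090 - 0.851000)/(0.028368 - (-0.498128)) = 0.604148; f(s_3) = 0.001345

0.60415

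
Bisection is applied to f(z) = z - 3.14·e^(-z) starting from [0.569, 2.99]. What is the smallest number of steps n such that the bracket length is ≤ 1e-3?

Initial width b − a = 2.99 − 0.569 = 2.421000.
After n steps the width is (b−a)/2^n; need (b−a)/2^n ≤ 1e-3.
So n ≥ log₂(2.421000/1e-3) = log₂(2421.0000) ≈ 11.2414.
Hence n = 12.

12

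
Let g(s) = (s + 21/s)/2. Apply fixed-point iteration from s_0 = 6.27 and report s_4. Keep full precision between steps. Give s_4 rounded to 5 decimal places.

4.58258

s_1 = g(6.270000) = 4.809641
s_2 = g(4.809641) = 4.587936
s_3 = g(4.587936) = 4.582579
s_4 = g(4.582579) = 4.582576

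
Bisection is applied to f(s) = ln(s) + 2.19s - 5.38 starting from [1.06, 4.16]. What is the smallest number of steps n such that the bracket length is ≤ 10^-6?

Initial width b − a = 4.16 − 1.06 = 3.100000.
After n steps the width is (b−a)/2^n; need (b−a)/2^n ≤ 10^-6.
So n ≥ log₂(3.100000/10^-6) = log₂(3100000.0000) ≈ 21.5638.
Hence n = 22.

22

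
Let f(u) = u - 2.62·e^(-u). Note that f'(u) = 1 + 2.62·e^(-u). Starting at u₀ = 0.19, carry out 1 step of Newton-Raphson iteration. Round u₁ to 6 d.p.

0.814207

u_0 = 0.190000: f = -1.976633, f' = 3.166633 → u_1 = 0.190000 - (-1.976633)/(3.166633) = 0.814207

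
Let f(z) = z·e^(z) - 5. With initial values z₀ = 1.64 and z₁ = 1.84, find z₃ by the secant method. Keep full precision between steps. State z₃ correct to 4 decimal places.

f(z_0) = 3.454478, f(z_1) = 6.585630
z_2 = 1.840000 - (6.585630)·(1.840000 - 1.640000)/(6.585630 - (3.454478)) = 1.419348; f(z_2) = 0.868185
z_3 = 1.419348 - (0.868185)·(1.419348 - 1.840000)/(0.868185 - (6.585630)) = 1.355472; f(z_3) = 0.257326

1.3555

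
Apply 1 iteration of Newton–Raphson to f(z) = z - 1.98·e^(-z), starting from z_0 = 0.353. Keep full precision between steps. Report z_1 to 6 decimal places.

0.787152

Newton update: z ← z − f(z)/f'(z).
f'(z) = 1 + 1.98·e^(-z)
z_0 = 0.353000: f = -1.038103, f' = 2.391103 → z_1 = 0.353000 - (-1.038103)/(2.391103) = 0.787152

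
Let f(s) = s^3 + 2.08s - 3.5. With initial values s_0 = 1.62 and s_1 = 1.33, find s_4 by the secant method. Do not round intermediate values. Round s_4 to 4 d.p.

f(s_0) = 4.121128, f(s_1) = 1.619037
s_2 = 1.330000 - (1.619037)·(1.330000 - 1.620000)/(1.619037 - (4.121128)) = 1.142349; f(s_2) = 0.366805
s_3 = 1.142349 - (0.366805)·(1.142349 - 1.330000)/(0.366805 - (1.619037)) = 1.087382; f(s_3) = 0.047473
s_4 = 1.087382 - (0.047473)·(1.087382 - 1.142349)/(0.047473 - (0.366805)) = 1.079210; f(s_4) = 0.001707

1.0792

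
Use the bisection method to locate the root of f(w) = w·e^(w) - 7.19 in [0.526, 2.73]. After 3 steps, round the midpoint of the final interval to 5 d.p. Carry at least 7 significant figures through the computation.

f(0.526000) = -6.299929, f(2.730000) = 34.668782 (opposite signs)
step 1: m = 1.628000, f(m) = 1.102506 > 0 → root in [0.526000, 1.628000]
step 2: m = 1.077000, f(m) = -4.028080 < 0 → root in [1.077000, 1.628000]
step 3: m = 1.352500, f(m) = -1.959773 < 0 → root in [1.352500, 1.628000]
Midpoint of [1.352500, 1.628000] = 1.490250

1.49025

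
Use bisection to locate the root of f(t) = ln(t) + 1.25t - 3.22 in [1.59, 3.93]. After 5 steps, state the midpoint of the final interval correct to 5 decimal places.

1.99219

f(1.590000) = -0.768766, f(3.930000) = 3.061139 (opposite signs)
step 1: m = 2.760000, f(m) = 1.245231 > 0 → root in [1.590000, 2.760000]
step 2: m = 2.175000, f(m) = 0.275779 > 0 → root in [1.590000, 2.175000]
step 3: m = 1.882500, f(m) = -0.234274 < 0 → root in [1.882500, 2.175000]
step 4: m = 2.028750, f(m) = 0.023357 > 0 → root in [1.882500, 2.028750]
step 5: m = 1.955625, f(m) = -0.104759 < 0 → root in [1.955625, 2.028750]
Midpoint of [1.955625, 2.028750] = 1.992188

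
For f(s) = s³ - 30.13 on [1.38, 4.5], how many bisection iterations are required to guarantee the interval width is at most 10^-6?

22

Initial width b − a = 4.5 − 1.38 = 3.120000.
After n steps the width is (b−a)/2^n; need (b−a)/2^n ≤ 10^-6.
So n ≥ log₂(3.120000/10^-6) = log₂(3120000.0000) ≈ 21.5731.
Hence n = 22.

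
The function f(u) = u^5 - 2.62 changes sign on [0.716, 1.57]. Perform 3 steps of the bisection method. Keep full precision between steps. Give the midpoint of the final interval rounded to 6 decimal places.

1.196375

f(0.716000) = -2.431824, f(1.570000) = 6.918899 (opposite signs)
step 1: m = 1.143000, f(m) = -0.669117 < 0 → root in [1.143000, 1.570000]
step 2: m = 1.356500, f(m) = 1.973027 > 0 → root in [1.143000, 1.356500]
step 3: m = 1.249750, f(m) = 0.428707 > 0 → root in [1.143000, 1.249750]
Midpoint of [1.143000, 1.249750] = 1.196375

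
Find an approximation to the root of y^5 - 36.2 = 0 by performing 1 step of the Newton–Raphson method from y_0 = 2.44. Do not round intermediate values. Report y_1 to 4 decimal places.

f'(y) = 5y^4
y_0 = 2.440000: f = 50.286661, f' = 177.226765 → y_1 = 2.440000 - (50.286661)/(177.226765) = 2.156258

2.1563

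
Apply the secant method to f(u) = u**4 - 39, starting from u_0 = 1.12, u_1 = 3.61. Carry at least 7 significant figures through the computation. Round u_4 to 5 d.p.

f(u_0) = -37.426481, f(u_1) = 130.835630
u_2 = 3.610000 - (130.835630)·(3.610000 - 1.120000)/(130.835630 - (-37.426481)) = 1.673850; f(u_2) = -31.150067
u_3 = 1.673850 - (-31.150067)·(1.673850 - 3.610000)/(-31.150067 - (130.835630)) = 2.046174; f(u_3) = -21.470468
u_4 = 2.046174 - (-21.470468)·(2.046174 - 1.673850)/(-21.470468 - (-31.150067)) = 2.872032; f(u_4) = 29.038901

2.87203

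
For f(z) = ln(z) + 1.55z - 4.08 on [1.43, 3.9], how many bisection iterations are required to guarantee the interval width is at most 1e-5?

Initial width b − a = 3.9 − 1.43 = 2.470000.
After n steps the width is (b−a)/2^n; need (b−a)/2^n ≤ 1e-5.
So n ≥ log₂(2.470000/1e-5) = log₂(247000.0000) ≈ 17.9142.
Hence n = 18.

18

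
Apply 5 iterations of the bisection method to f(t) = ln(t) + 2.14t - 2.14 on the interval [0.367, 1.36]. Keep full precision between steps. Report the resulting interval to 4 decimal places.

f(0.367000) = -2.357013, f(1.360000) = 1.077885 (opposite signs)
step 1: m = 0.863500, f(m) = -0.438871 < 0 → root in [0.863500, 1.360000]
step 2: m = 1.111750, f(m) = 0.345080 > 0 → root in [0.863500, 1.111750]
step 3: m = 0.987625, f(m) = -0.038935 < 0 → root in [0.987625, 1.111750]
step 4: m = 1.049688, f(m) = 0.154824 > 0 → root in [0.987625, 1.049688]
step 5: m = 1.018656, f(m) = 0.058409 > 0 → root in [0.987625, 1.018656]

[0.9876, 1.0187]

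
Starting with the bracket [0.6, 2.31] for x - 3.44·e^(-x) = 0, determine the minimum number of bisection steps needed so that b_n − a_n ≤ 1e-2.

8

Initial width b − a = 2.31 − 0.6 = 1.710000.
After n steps the width is (b−a)/2^n; need (b−a)/2^n ≤ 1e-2.
So n ≥ log₂(1.710000/1e-2) = log₂(171.0000) ≈ 7.4179.
Hence n = 8.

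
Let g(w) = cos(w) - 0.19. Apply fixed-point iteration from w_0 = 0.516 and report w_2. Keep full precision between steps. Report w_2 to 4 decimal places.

0.5877

w_1 = g(0.516000) = 0.679800
w_2 = g(0.679800) = 0.587699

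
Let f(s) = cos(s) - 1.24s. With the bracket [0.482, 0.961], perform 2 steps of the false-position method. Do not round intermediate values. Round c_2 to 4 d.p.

False-position update: c = (a·f(b) − b·f(a))/(f(b) − f(a)); replace the endpoint whose sign matches f(c).
f(0.482000) = 0.288390, f(0.961000) = -0.618939
step 1: c = 0.634248, f(c) = 0.019051 > 0 → new bracket [0.634248, 0.961000]
step 2: c = 0.644005, f(c) = 0.001132 > 0 → new bracket [0.644005, 0.961000]

0.6440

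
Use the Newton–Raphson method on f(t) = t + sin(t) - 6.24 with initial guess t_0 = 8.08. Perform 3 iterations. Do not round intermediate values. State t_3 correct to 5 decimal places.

4.05446

f'(t) = 1 + cos(t)
t_0 = 8.080000: f = 2.814566, f' = 0.775901 → t_1 = 8.080000 - (2.814566)/(0.775901) = 4.452519
t_1 = 4.452519: f = -2.753904, f' = 0.743045 → t_2 = 4.452519 - (-2.753904)/(0.743045) = 8.158761
t_2 = 8.158761: f = 2.872674, f' = 0.699918 → t_3 = 8.158761 - (2.872674)/(0.699918) = 4.054458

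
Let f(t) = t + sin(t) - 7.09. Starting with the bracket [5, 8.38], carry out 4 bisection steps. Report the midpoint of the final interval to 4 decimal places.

f(5.000000) = -3.048924, f(8.380000) = 2.154813 (opposite signs)
step 1: m = 6.690000, f(m) = -0.004314 < 0 → root in [6.690000, 8.380000]
step 2: m = 7.535000, f(m) = 1.394555 > 0 → root in [6.690000, 7.535000]
step 3: m = 7.112500, f(m) = 0.759969 > 0 → root in [6.690000, 7.112500]
step 4: m = 6.901250, f(m) = 0.390709 > 0 → root in [6.690000, 6.901250]
Midpoint of [6.690000, 6.901250] = 6.795625

6.7956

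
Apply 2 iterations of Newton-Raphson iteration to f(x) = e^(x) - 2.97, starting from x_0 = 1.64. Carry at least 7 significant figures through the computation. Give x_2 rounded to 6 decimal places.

1.096362

f'(x) = e^(x)
x_0 = 1.640000: f = 2.185170, f' = 5.155170 → x_1 = 1.640000 - (2.185170)/(5.155170) = 1.216121
x_1 = 1.216121: f = 0.404073, f' = 3.374073 → x_2 = 1.216121 - (0.404073)/(3.374073) = 1.096362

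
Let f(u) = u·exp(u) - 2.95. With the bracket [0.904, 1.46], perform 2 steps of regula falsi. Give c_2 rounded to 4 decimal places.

f(0.904000) = -0.717607, f(1.460000) = 3.336701
step 1: c = 1.002411, f(c) = -0.218586 < 0 → new bracket [1.002411, 1.460000]
step 2: c = 1.030545, f(c) = -0.061804 < 0 → new bracket [1.030545, 1.460000]

1.0305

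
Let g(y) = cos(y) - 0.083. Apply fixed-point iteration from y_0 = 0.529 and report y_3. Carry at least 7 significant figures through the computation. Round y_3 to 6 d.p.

0.726384

y_1 = g(0.529000) = 0.780312
y_2 = g(0.780312) = 0.627694
y_3 = g(0.627694) = 0.726384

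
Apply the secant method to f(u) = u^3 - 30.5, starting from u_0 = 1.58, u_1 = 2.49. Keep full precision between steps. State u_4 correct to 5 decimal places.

Secant update: u_(k+1) = u_k − f(u_k)·(u_k − u_(k-1))/(f(u_k) − f(u_(k-1))).
f(u_0) = -26.555688, f(u_1) = -15.061751
u_2 = 2.490000 - (-15.061751)·(2.490000 - 1.580000)/(-15.061751 - (-26.555688)) = 3.682472; f(u_2) = 19.436514
u_3 = 3.682472 - (19.436514)·(3.682472 - 2.490000)/(19.436514 - (-15.061751)) = 3.010626; f(u_3) = -3.212067
u_4 = 3.010626 - (-3.212067)·(3.010626 - 3.682472)/(-3.212067 - (19.436514)) = 3.105909; f(u_4) = -0.538321

3.10591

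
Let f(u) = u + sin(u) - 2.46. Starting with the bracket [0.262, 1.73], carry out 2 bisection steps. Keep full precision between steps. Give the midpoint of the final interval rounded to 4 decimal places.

1.5465

f(0.262000) = -1.938987, f(1.730000) = 0.257354 (opposite signs)
step 1: m = 0.996000, f(m) = -0.624697 < 0 → root in [0.996000, 1.730000]
step 2: m = 1.363000, f(m) = -0.118512 < 0 → root in [1.363000, 1.730000]
Midpoint of [1.363000, 1.730000] = 1.546500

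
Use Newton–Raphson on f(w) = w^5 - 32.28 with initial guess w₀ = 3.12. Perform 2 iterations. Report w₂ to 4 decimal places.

Newton update: w ← w − f(w)/f'(w).
f'(w) = 5w⁴
w_0 = 3.120000: f = 263.366655, f' = 473.792717 → w_1 = 3.120000 - (263.366655)/(473.792717) = 2.564131
w_1 = 2.564131: f = 78.561169, f' = 216.137877 → w_2 = 2.564131 - (78.561169)/(216.137877) = 2.200654

2.2007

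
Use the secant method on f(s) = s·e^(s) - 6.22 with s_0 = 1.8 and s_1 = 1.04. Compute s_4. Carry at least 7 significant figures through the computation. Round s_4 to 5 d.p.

1.45126

Secant update: s_(k+1) = s_k − f(s_k)·(s_k − s_(k-1))/(f(s_k) − f(s_(k-1))).
f(s_0) = 4.669365, f(s_1) = -3.277614
s_2 = 1.040000 - (-3.277614)·(1.040000 - 1.800000)/(-3.277614 - (4.669365)) = 1.353451; f(s_2) = -0.981117
s_3 = 1.353451 - (-0.981117)·(1.353451 - 1.040000)/(-0.981117 - (-3.277614)) = 1.487364; f(s_3) = 0.362206
s_4 = 1.487364 - (0.362206)·(1.487364 - 1.353451)/(0.362206 - (-0.981117)) = 1.451257; f(s_4) = -0.025347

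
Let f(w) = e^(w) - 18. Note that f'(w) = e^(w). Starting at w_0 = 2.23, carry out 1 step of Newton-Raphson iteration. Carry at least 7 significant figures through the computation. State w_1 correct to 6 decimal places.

3.165512

w_0 = 2.230000: f = -8.700134, f' = 9.299866 → w_1 = 2.230000 - (-8.700134)/(9.299866) = 3.165512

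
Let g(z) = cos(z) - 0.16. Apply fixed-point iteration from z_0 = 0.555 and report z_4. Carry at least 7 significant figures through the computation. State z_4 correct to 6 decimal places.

0.630668

z_1 = g(0.555000) = 0.689900
z_2 = g(0.689900) = 0.611309
z_3 = g(0.611309) = 0.658897
z_4 = g(0.658897) = 0.630668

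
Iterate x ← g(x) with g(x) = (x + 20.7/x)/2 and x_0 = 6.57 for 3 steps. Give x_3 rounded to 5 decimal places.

x_1 = g(6.570000) = 4.860342
x_2 = g(4.860342) = 4.559651
x_3 = g(4.559651) = 4.549736

4.54974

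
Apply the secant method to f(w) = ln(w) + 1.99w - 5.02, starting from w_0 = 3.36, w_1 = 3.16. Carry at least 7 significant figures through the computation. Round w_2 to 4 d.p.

f(w_0) = 2.878341, f(w_1) = 2.418972
w_2 = 3.160000 - (2.418972)·(3.160000 - 3.360000)/(2.418972 - (2.878341)) = 2.106828; f(w_2) = -0.082228

2.1068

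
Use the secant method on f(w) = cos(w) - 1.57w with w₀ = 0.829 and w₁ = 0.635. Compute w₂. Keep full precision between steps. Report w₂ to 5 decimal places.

f(w_0) = -0.625917, f(w_1) = -0.191878
w_2 = 0.635000 - (-0.191878)·(0.635000 - 0.829000)/(-0.191878 - (-0.625917)) = 0.549237; f(w_2) = -0.009379

0.54924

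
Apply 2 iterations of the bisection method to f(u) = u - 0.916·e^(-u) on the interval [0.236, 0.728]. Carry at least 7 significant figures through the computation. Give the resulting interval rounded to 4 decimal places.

[0.4820, 0.6050]

f(0.236000) = -0.487439, f(0.728000) = 0.285688 (opposite signs)
step 1: m = 0.482000, f(m) = -0.083673 < 0 → root in [0.482000, 0.728000]
step 2: m = 0.605000, f(m) = 0.104796 > 0 → root in [0.482000, 0.605000]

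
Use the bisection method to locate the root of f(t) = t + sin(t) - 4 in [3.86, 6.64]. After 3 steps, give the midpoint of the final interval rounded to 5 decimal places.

5.07625

f(3.860000) = -0.798186, f(6.640000) = 2.989291 (opposite signs)
step 1: m = 5.250000, f(m) = 0.391066 > 0 → root in [3.860000, 5.250000]
step 2: m = 4.555000, f(m) = -0.432640 < 0 → root in [4.555000, 5.250000]
step 3: m = 4.902500, f(m) = -0.079483 < 0 → root in [4.902500, 5.250000]
Midpoint of [4.902500, 5.250000] = 5.076250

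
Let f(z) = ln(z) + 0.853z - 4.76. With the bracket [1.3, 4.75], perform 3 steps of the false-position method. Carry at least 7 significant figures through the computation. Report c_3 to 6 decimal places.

f(1.300000) = -3.388736, f(4.750000) = 0.849895
step 1: c = 4.058235, f(c) = 0.102423 > 0 → new bracket [1.300000, 4.058235]
step 2: c = 3.977315, f(c) = 0.013256 > 0 → new bracket [1.300000, 3.977315]
step 3: c = 3.966882, f(c) = 0.001731 > 0 → new bracket [1.300000, 3.966882]

3.966882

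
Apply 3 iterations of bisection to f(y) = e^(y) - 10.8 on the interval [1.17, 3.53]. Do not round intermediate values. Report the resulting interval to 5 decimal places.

f(1.170000) = -7.578007, f(3.530000) = 23.323968 (opposite signs)
step 1: m = 2.350000, f(m) = -0.314430 < 0 → root in [2.350000, 3.530000]
step 2: m = 2.940000, f(m) = 8.115846 > 0 → root in [2.350000, 2.940000]
step 3: m = 2.645000, f(m) = 3.283445 > 0 → root in [2.350000, 2.645000]

[2.35000, 2.64500]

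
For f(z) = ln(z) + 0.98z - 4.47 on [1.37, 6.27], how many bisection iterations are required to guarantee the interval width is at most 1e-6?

23

Initial width b − a = 6.27 − 1.37 = 4.900000.
After n steps the width is (b−a)/2^n; need (b−a)/2^n ≤ 1e-6.
So n ≥ log₂(4.900000/1e-6) = log₂(4900000.0000) ≈ 22.2244.
Hence n = 23.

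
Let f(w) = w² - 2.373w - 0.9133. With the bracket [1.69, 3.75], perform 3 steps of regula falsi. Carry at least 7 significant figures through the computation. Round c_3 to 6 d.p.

2.684954

False-position update: c = (a·f(b) − b·f(a))/(f(b) − f(a)); replace the endpoint whose sign matches f(c).
f(1.690000) = -2.067570, f(3.750000) = 4.250450
step 1: c = 2.364134, f(c) = -0.934260 < 0 → new bracket [2.364134, 3.750000]
step 2: c = 2.613861, f(c) = -0.283724 < 0 → new bracket [2.613861, 3.750000]
step 3: c = 2.684954, f(c) = -0.075718 < 0 → new bracket [2.684954, 3.750000]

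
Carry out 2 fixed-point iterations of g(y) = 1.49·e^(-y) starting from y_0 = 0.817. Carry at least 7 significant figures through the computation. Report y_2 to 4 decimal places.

y_1 = g(0.817000) = 0.658215
y_2 = g(0.658215) = 0.771484

0.7715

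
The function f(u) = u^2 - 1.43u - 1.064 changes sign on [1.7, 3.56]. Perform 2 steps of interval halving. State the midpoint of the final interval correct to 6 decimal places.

1.932500

f(1.700000) = -0.605000, f(3.560000) = 6.518800 (opposite signs)
step 1: m = 2.630000, f(m) = 2.092000 > 0 → root in [1.700000, 2.630000]
step 2: m = 2.165000, f(m) = 0.527275 > 0 → root in [1.700000, 2.165000]
Midpoint of [1.700000, 2.165000] = 1.932500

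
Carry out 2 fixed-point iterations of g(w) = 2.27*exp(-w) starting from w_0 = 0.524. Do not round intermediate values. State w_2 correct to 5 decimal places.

0.59191

w_1 = g(0.524000) = 1.344174
w_2 = g(1.344174) = 0.591914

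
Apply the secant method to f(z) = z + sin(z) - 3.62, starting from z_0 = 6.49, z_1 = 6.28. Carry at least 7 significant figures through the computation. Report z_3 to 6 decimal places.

4.741795

f(z_0) = 3.075344, f(z_1) = 2.656815
z_2 = 6.280000 - (2.656815)·(6.280000 - 6.490000)/(2.656815 - (3.075344)) = 4.946923; f(z_2) = 0.354300
z_3 = 4.946923 - (0.354300)·(4.946923 - 6.280000)/(0.354300 - (2.656815)) = 4.741795; f(z_3) = 0.122228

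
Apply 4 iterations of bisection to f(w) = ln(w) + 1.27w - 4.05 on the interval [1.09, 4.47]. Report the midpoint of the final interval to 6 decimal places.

2.463125

f(1.090000) = -2.579522, f(4.470000) = 3.124288 (opposite signs)
step 1: m = 2.780000, f(m) = 0.503051 > 0 → root in [1.090000, 2.780000]
step 2: m = 1.935000, f(m) = -0.932443 < 0 → root in [1.935000, 2.780000]
step 3: m = 2.357500, f(m) = -0.198373 < 0 → root in [2.357500, 2.780000]
step 4: m = 2.568750, f(m) = 0.155732 > 0 → root in [2.357500, 2.568750]
Midpoint of [2.357500, 2.568750] = 2.463125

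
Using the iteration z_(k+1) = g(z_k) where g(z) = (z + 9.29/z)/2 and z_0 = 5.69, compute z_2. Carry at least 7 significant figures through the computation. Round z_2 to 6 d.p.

z_1 = g(5.690000) = 3.661344
z_2 = g(3.661344) = 3.099332

3.099332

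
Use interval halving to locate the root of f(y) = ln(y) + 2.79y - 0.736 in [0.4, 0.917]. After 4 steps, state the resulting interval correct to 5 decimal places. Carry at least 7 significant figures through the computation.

[0.49694, 0.52925]

f(0.400000) = -0.536291, f(0.917000) = 1.735782 (opposite signs)
step 1: m = 0.658500, f(m) = 0.683424 > 0 → root in [0.400000, 0.658500]
step 2: m = 0.529250, f(m) = 0.104313 > 0 → root in [0.400000, 0.529250]
step 3: m = 0.464625, f(m) = -0.206221 < 0 → root in [0.464625, 0.529250]
step 4: m = 0.496938, f(m) = -0.048835 < 0 → root in [0.496938, 0.529250]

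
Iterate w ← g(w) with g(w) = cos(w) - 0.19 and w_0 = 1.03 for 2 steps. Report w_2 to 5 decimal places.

w_1 = g(1.030000) = 0.324819
w_2 = g(0.324819) = 0.757709

0.75771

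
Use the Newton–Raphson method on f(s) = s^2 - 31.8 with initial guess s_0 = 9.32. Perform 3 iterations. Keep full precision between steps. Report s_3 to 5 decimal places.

5.63930

f'(s) = 2s
s_0 = 9.320000: f = 55.062400, f' = 18.640000 → s_1 = 9.320000 - (55.062400)/(18.640000) = 6.366009
s_1 = 6.366009: f = 8.726065, f' = 12.732017 → s_2 = 6.366009 - (8.726065)/(12.732017) = 5.680645
s_2 = 5.680645: f = 0.469724, f' = 11.361289 → s_3 = 5.680645 - (0.469724)/(11.361289) = 5.639300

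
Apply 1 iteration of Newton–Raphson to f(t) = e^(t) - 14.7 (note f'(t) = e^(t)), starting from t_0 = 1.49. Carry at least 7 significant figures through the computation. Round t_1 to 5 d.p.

3.80298

Newton update: t ← t − f(t)/f'(t).
t_0 = 1.490000: f = -10.262904, f' = 4.437096 → t_1 = 1.490000 - (-10.262904)/(4.437096) = 3.802978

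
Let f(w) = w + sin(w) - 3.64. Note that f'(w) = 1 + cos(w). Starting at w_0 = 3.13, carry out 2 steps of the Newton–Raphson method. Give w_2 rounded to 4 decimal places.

w_0 = 3.130000: f = -0.498408, f' = 0.000067 → w_1 = 3.130000 - (-0.498408)/(0.000067) = 7420.565930
w_1 = 7420.565930: f = 7417.049695, f' = 1.992312 → w_2 = 7420.565930 - (7417.049695)/(1.992312) = 3697.729824

3697.7298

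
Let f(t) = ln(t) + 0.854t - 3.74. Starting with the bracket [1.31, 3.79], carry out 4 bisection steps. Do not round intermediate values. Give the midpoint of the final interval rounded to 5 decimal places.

f(1.310000) = -2.351233, f(3.790000) = 0.829026 (opposite signs)
step 1: m = 2.550000, f(m) = -0.626207 < 0 → root in [2.550000, 3.790000]
step 2: m = 3.170000, f(m) = 0.120912 > 0 → root in [2.550000, 3.170000]
step 3: m = 2.860000, f(m) = -0.246738 < 0 → root in [2.860000, 3.170000]
step 4: m = 3.015000, f(m) = -0.061590 < 0 → root in [3.015000, 3.170000]
Midpoint of [3.015000, 3.170000] = 3.092500

3.09250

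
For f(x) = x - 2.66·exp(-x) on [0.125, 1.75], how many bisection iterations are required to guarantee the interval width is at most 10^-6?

Initial width b − a = 1.75 − 0.125 = 1.625000.
After n steps the width is (b−a)/2^n; need (b−a)/2^n ≤ 10^-6.
So n ≥ log₂(1.625000/10^-6) = log₂(1625000.0000) ≈ 20.6320.
Hence n = 21.

21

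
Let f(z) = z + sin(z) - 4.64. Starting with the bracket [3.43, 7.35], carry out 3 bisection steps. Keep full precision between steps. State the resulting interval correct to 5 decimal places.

[5.39000, 5.88000]

f(3.430000) = -1.494426, f(7.350000) = 3.585667 (opposite signs)
step 1: m = 5.390000, f(m) = -0.029073 < 0 → root in [5.390000, 7.350000]
step 2: m = 6.370000, f(m) = 1.816706 > 0 → root in [5.390000, 6.370000]
step 3: m = 5.880000, f(m) = 0.847650 > 0 → root in [5.390000, 5.880000]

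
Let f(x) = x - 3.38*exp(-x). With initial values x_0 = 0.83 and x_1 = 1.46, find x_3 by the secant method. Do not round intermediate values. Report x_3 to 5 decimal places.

1.10956

f(x_0) = -0.643847, f(x_1) = 0.675041
x_2 = 1.460000 - (0.675041)·(1.460000 - 0.830000)/(0.675041 - (-0.643847)) = 1.137550; f(x_2) = 0.053909
x_3 = 1.137550 - (0.053909)·(1.137550 - 1.460000)/(0.053909 - (0.675041)) = 1.109564; f(x_3) = -0.004832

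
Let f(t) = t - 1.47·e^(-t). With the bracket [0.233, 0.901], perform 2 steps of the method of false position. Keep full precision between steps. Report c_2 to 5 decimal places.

0.71945

f(0.233000) = -0.931466, f(0.901000) = 0.303940
step 1: c = 0.736656, f(c) = 0.032949 > 0 → new bracket [0.233000, 0.736656]
step 2: c = 0.719449, f(c) = 0.003528 > 0 → new bracket [0.233000, 0.719449]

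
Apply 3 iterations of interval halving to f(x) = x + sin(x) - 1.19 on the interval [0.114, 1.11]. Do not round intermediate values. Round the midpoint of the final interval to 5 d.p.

f(0.114000) = -0.962247, f(1.110000) = 0.815699 (opposite signs)
step 1: m = 0.612000, f(m) = -0.003494 < 0 → root in [0.612000, 1.110000]
step 2: m = 0.861000, f(m) = 0.429495 > 0 → root in [0.612000, 0.861000]
step 3: m = 0.736500, f(m) = 0.218199 > 0 → root in [0.612000, 0.736500]
Midpoint of [0.612000, 0.736500] = 0.674250

0.67425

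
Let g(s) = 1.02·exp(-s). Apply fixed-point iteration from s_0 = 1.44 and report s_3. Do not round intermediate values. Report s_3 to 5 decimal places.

s_1 = g(1.440000) = 0.241666
s_2 = g(0.241666) = 0.801025
s_3 = g(0.801025) = 0.457846

0.45785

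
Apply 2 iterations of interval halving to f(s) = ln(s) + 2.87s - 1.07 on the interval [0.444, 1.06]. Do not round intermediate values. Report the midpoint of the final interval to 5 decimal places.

f(0.444000) = -0.607651, f(1.060000) = 2.030469 (opposite signs)
step 1: m = 0.752000, f(m) = 0.803221 > 0 → root in [0.444000, 0.752000]
step 2: m = 0.598000, f(m) = 0.132095 > 0 → root in [0.444000, 0.598000]
Midpoint of [0.444000, 0.598000] = 0.521000

0.52100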